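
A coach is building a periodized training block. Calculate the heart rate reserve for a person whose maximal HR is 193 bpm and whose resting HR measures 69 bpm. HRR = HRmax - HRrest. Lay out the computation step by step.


HRmax = 193 bpm
HRrest = 69 bpm
HRR = 193 - 69 = 124 bpm

124 bpm


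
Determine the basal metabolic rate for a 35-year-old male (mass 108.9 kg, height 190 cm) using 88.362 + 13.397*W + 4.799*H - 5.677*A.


BMR = 88.362 + 13.397*108.9 + 4.799*190 - 5.677*35
= 2260.41 kcal/day

2260.41 kcal/day


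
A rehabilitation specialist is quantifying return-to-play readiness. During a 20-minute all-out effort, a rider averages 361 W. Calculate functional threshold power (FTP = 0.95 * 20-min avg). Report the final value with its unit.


FTP = 0.95 * 361
= 342.95 W

342.95 W


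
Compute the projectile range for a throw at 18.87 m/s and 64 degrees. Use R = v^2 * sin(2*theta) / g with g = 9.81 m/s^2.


Two times the angle = 128 degrees
sin(128) = 0.788011
R = 356.0769 * 0.788011 / 9.81 = 28.603 m

28.603 m


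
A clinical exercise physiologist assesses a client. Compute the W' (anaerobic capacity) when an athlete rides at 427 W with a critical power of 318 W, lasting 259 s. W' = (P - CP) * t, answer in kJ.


Above-CP power = 109 W
Duration = 259 s
W' = 109 * 259 = 28231 J
Convert: 28231 / 1000 = 28.231 kJ

28.231 kJ


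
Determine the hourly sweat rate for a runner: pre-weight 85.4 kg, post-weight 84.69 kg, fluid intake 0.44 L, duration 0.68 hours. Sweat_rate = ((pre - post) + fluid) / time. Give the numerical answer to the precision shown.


Mass lost = 85.4 - 84.69 = 0.71 kg
Add fluid consumed: 0.71 + 0.44 = 1.15 L total sweat
Sweat rate = 1.15 / 0.68 = 1.691 L/h

1.691 L/h


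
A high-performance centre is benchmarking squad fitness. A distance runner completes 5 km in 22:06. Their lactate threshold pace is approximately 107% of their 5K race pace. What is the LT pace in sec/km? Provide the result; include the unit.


Convert to seconds: 22 min 6 s = 1326 s
Pace per km = 1326 / 5 = 265.2 s/km
LT pace = 265.2 * 1.07 = 283.76 s/km

283.76 s/km


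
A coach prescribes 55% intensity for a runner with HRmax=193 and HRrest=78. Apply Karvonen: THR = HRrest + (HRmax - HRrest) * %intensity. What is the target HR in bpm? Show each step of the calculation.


Heart rate reserve = 193 - 78 = 115
Intensity fraction = 55 / 100 = 0.55
THR = 78 + 115 * 0.55 = 141.25 bpm

141.25 bpm


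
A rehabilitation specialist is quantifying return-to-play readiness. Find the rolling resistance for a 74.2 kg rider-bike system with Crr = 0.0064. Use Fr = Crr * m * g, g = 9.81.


m * g = 74.2 * 9.81 = 727.902 N
Fr = 0.0064 * 727.902 = 4.659 N

4.659 N


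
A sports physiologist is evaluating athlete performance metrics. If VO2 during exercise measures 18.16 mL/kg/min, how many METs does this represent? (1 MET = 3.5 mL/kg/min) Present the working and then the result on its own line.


METs = VO2 / 3.5 = 18.16 / 3.5 = 5.19

5.19 METs


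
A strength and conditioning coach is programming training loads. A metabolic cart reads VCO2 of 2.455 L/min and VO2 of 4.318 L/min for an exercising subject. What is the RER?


RER = VCO2 / VO2 = 2.455 / 4.318 = 0.5686

0.5686


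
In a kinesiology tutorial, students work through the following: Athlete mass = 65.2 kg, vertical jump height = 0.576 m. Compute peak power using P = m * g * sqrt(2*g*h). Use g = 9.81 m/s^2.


sqrt(2 * 9.81 * 0.576) = sqrt(11.30112) = 3.361714 m/s
P = 65.2 * 9.81 * 3.361714
= 2150.19 W

2150.19 W


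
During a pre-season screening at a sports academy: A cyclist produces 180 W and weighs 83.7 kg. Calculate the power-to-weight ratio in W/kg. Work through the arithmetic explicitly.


P/W = power / mass
= 180 / 83.7
= 2.151 W/kg

2.151 W/kg


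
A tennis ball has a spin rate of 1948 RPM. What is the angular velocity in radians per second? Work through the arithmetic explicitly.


Convert RPM to rad/s: multiply by 2*pi and divide by 60
omega = 1948 * 2 * pi / 60
= 203.994 rad/s

203.994 rad/s


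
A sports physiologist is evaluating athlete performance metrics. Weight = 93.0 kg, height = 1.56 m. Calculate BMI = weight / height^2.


height^2 = 1.56^2 = 2.4336
BMI = 93.0 / 2.4336 = 38.21 kg/m^2

38.21 kg/m^2


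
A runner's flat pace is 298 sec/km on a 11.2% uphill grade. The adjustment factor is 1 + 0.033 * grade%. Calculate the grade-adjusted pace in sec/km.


Factor = 1 + 0.033 * 11.2 = 1.3696
Adjusted pace = 298 * 1.3696
= 408.14 sec/km

408.14 s/km


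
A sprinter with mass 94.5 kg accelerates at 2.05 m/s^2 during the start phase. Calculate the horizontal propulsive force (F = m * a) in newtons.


F = m * a
= 94.5 * 2.05
= 193.73 N

193.73 N


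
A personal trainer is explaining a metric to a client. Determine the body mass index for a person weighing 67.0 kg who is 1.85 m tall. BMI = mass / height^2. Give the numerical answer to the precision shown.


BMI = mass / height^2
= 67.0 / 1.85^2
= 67.0 / 3.4225
= 19.58 kg/m^2

19.58 kg/m^2


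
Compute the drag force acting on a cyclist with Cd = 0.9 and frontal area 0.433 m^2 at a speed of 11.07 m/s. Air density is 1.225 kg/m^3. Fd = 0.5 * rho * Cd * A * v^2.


Step 1: v^2 = 122.5449
Step 2: Fd = 0.5 * 1.225 * 0.9 * 0.433 * 122.5449
= 29.25 N

29.25 N


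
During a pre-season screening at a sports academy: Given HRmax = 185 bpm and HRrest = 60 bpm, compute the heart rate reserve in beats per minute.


Heart rate reserve = maximum HR minus resting HR
HRR = 185 - 60 = 125 bpm

125 bpm


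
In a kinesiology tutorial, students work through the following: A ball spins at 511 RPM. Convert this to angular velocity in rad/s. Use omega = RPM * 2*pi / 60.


omega = 511 * 2 * pi / 60
= 511 * 6.28318531 / 60
= 3210.708 / 60
= 53.512 rad/s

53.512 rad/s


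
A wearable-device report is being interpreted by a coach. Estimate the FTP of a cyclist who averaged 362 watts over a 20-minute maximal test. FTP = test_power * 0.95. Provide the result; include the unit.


FTP = 362 * 0.95 = 343.9 W

343.9 W


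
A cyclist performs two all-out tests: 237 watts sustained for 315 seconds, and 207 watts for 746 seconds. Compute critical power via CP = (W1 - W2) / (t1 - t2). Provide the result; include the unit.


W1 = P1 * t1 = 237 * 315 = 74655 J
W2 = P2 * t2 = 207 * 746 = 154422 J
CP = (74655 - 154422) / (315 - 746)
= 185.07 W

185.07 W


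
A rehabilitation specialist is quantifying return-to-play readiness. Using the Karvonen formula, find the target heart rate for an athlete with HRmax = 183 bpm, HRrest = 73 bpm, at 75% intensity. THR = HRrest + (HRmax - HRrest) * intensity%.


HRR = 183 - 73 = 110
THR = 73 + 110 * 0.75
= 73 + 82.5
= 155.5 bpm

155.5 bpm


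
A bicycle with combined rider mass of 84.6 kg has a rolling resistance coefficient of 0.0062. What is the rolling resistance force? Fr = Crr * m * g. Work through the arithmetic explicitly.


Fr = 0.0062 * 84.6 * 9.81
= 0.52452 * 9.81
= 5.146 N

5.146 N


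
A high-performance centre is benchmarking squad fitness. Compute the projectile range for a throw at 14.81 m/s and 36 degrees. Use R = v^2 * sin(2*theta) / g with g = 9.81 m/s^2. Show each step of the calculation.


Two times the angle = 72 degrees
sin(72) = 0.951057
R = 219.3361 * 0.951057 / 9.81 = 21.264 m

21.264 m


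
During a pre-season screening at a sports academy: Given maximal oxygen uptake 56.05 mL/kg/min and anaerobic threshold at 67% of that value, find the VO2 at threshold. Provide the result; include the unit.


Percentage as decimal = 0.67
VO2 at AT = 56.05 * 0.67 = 37.55 mL/kg/min

37.55 mL/kg/min


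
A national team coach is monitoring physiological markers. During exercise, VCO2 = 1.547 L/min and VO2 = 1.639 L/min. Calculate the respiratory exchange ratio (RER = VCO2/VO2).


RER = VCO2 / VO2
= 1.547 / 1.639
= 0.9439

0.9439


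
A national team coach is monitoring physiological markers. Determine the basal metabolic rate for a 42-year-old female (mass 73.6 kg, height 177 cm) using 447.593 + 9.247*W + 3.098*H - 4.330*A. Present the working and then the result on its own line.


BMR = 447.593 + 9.247*73.6 + 3.098*177 - 4.330*42
= 1494.66 kcal/day

1494.66 kcal/day


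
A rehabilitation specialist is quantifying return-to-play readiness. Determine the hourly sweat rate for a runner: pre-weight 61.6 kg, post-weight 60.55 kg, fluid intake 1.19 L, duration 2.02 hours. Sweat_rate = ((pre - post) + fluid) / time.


Mass lost = 61.6 - 60.55 = 1.05 kg
Add fluid consumed: 1.05 + 1.19 = 2.24 L total sweat
Sweat rate = 2.24 / 2.02 = 1.109 L/h

1.109 L/h


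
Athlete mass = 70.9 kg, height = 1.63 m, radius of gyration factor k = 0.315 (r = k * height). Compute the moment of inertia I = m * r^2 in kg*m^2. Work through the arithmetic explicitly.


r = k * height = 0.315 * 1.63 = 0.51345 m
r^2 = 0.51345^2 = 0.263631
I = 70.9 * 0.263631 = 18.691 kg*m^2

18.691 kg*m^2


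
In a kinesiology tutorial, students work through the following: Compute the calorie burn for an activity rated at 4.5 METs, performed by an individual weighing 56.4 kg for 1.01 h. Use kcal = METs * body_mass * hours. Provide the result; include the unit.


Product of METs and mass = 4.5 * 56.4 = 253.8
Total kcal = 253.8 * 1.01 = 256.34 kcal

256.34 kcal


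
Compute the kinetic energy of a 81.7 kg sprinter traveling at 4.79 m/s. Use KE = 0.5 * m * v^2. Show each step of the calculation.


Velocity squared = 22.9441
KE = 0.5 * 81.7 * 22.9441 = 937.27 J

937.27 J


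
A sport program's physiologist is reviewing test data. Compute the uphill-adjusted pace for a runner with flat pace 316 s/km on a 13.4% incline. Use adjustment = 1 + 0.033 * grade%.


Adjustment factor = 1 + 0.033 * 13.4 = 1.4422
Grade-adjusted pace = 316 * 1.4422 = 455.74 s/km

455.74 s/km


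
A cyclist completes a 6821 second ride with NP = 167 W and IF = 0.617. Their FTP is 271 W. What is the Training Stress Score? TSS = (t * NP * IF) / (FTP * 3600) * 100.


t * NP * IF = 6821 * 167 * 0.617 = 702829.019
FTP * 3600 = 975600
TSS = (702829.019 / 975600) * 100 = 72.04

72.04 TSS


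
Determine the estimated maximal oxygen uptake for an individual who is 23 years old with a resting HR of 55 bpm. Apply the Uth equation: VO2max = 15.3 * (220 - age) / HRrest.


HRmax = 220 - 23 = 197
VO2max = 15.3 * (197 / 55)
= 15.3 * 3.5818
= 54.8 mL/kg/min

54.8 mL/kg/min


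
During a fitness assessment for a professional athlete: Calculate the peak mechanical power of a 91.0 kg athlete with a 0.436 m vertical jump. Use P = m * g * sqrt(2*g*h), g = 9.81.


First, sqrt(2gh) = sqrt(2 * 9.81 * 0.436)
= sqrt(8.55432) = 2.924777 m/s
Power = 91.0 * 9.81 * 2.924777 = 2610.98 W

2610.98 W


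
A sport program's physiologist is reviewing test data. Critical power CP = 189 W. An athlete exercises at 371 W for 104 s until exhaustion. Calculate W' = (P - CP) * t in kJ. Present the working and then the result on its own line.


P - CP = 371 - 189 = 182 W
W' = 182 * 104 = 18928 J
= 18928 / 1000 = 18.928 kJ

18.928 kJ


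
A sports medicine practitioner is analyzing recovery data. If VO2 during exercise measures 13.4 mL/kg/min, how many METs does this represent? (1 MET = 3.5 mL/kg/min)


METs = VO2 / 3.5 = 13.4 / 3.5 = 3.83

3.83 METs


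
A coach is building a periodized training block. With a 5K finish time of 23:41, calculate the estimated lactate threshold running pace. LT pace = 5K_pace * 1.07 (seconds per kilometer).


Race duration = 1421 s for 5 km
Average pace = 1421 / 5 = 284.2 s/km
LT pace = 284.2 * 1.07
= 304.09 s/km

304.09 s/km


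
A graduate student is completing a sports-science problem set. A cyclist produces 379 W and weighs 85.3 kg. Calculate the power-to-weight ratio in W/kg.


P/W = power / mass
= 379 / 85.3
= 4.443 W/kg

4.443 W/kg


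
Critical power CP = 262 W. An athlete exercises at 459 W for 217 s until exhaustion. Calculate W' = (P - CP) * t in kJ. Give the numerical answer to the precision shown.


P - CP = 459 - 262 = 197 W
W' = 197 * 217 = 42749 J
= 42749 / 1000 = 42.749 kJ

42.749 kJ


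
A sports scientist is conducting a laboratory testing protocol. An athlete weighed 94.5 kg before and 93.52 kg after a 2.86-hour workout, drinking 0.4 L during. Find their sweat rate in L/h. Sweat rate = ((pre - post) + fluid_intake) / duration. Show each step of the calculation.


Body mass change = 0.98 kg
Total sweat loss = 0.98 + 0.4 = 1.38 L
Rate = 1.38 / 2.86 = 0.483 L/h

0.483 L/h


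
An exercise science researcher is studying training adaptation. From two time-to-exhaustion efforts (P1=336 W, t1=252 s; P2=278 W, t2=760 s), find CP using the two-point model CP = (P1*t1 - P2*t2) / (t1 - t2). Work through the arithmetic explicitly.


Work in trial 1 = 84672 J
Work in trial 2 = 211280 J
Delta work = -126608 J
Delta time = -508 s
CP = -126608 / -508 = 249.23 W

249.23 W


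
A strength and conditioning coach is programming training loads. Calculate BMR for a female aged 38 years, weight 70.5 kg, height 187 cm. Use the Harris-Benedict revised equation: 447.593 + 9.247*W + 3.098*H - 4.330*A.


Substituting values:
W term = 9.247 * 70.5 = 651.9135
H term = 3.098 * 187 = 579.326
A term = 4.330 * 38 = 164.54
BMR = 1514.29 kcal/day

1514.29 kcal/day


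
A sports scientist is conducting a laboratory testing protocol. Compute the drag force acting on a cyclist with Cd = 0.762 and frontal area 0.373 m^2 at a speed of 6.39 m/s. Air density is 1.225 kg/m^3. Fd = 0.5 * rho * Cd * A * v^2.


Step 1: v^2 = 40.8321
Step 2: Fd = 0.5 * 1.225 * 0.762 * 0.373 * 40.8321
= 7.108 N

7.108 N


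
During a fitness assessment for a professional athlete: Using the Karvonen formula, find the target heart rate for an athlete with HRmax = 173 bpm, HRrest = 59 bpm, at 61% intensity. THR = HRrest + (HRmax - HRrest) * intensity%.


HRR = 173 - 59 = 114
THR = 59 + 114 * 0.61
= 59 + 69.54
= 128.54 bpm

128.54 bpm


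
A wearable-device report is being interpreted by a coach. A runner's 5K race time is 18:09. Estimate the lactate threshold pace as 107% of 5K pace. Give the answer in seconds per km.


Total race time = 18*60 + 9 = 1089 seconds
5K pace = 1089 / 5 = 217.8 sec/km
LT pace = 217.8 * 1.07 = 233.05 sec/km

233.05 s/km


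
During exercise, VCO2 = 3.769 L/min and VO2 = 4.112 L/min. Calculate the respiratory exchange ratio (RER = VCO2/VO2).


RER = VCO2 / VO2
= 3.769 / 4.112
= 0.9166

0.9166


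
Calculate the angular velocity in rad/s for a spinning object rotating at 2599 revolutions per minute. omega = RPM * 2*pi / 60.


omega = RPM * 2*pi / 60
= 2599 * 6.28318531 / 60
= 272.167 rad/s

272.167 rad/s


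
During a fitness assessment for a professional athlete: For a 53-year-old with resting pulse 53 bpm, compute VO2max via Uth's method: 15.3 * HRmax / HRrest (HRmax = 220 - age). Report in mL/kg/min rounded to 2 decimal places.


Step 1: HRmax = 220 - 53 = 167 bpm
Step 2: Ratio = 167 / 53 = 3.1509
Step 3: VO2max = 15.3 * 3.1509 = 48.21 mL/kg/min

48.21 mL/kg/min


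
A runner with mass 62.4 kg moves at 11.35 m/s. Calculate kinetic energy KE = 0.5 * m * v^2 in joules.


v^2 = 11.35^2 = 128.8225
KE = 0.5 * 62.4 * 128.8225
= 4019.26 J

4019.26 J


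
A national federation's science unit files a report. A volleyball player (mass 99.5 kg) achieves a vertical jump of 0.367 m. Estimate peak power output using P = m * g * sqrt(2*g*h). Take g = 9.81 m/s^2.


2 * g * h = 2 * 9.81 * 0.367 = 7.20054
sqrt(7.20054) = 2.683382 m/s
P = 99.5 * 9.81 * 2.683382 = 2619.24 W

2619.24 W


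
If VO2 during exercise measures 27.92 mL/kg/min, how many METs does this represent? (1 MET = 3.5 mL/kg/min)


METs = VO2 / 3.5 = 27.92 / 3.5 = 7.98

7.98 METs


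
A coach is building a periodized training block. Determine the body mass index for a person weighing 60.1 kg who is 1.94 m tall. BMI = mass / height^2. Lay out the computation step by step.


BMI = mass / height^2
= 60.1 / 1.94^2
= 60.1 / 3.7636
= 15.97 kg/m^2

15.97 kg/m^2


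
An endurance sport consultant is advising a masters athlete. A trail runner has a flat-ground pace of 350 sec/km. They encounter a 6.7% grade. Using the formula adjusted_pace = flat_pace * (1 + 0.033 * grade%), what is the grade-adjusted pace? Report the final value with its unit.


Grade factor = 1 + 0.033 * 6.7 = 1.2211
Adjusted = 350 * 1.2211 = 427.39 sec/km

427.39 s/km


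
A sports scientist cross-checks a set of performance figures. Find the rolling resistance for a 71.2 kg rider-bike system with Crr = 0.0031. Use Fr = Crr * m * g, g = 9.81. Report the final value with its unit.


m * g = 71.2 * 9.81 = 698.472 N
Fr = 0.0031 * 698.472 = 2.165 N

2.165 N


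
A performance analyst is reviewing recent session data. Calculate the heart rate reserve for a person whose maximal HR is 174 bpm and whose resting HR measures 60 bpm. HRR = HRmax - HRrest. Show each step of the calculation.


HRmax = 174 bpm
HRrest = 60 bpm
HRR = 174 - 60 = 114 bpm

114 bpm


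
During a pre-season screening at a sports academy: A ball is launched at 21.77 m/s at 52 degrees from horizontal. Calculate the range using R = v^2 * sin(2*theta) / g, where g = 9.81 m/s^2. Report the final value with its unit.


sin(2 * 52) = sin(104) = 0.970296
v^2 = 21.77^2 = 473.9329
R = 473.9329 * 0.970296 / 9.81
= 46.876 m

46.876 m


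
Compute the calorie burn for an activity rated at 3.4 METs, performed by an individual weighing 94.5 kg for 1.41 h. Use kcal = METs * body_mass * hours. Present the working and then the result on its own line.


Product of METs and mass = 3.4 * 94.5 = 321.3
Total kcal = 321.3 * 1.41 = 453.03 kcal

453.03 kcal


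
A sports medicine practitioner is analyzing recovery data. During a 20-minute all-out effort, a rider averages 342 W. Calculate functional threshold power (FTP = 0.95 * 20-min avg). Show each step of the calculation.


FTP = 0.95 * 342
= 324.9 W

324.9 W


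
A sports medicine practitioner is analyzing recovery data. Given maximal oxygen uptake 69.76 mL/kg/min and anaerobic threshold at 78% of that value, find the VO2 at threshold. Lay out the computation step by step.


Percentage as decimal = 0.78
VO2 at AT = 69.76 * 0.78 = 54.41 mL/kg/min

54.41 mL/kg/min


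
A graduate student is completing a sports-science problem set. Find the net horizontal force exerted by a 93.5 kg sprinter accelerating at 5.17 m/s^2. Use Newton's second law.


Newton's second law: F = m * a
F = 93.5 * 5.17 = 483.4 N

483.4 N


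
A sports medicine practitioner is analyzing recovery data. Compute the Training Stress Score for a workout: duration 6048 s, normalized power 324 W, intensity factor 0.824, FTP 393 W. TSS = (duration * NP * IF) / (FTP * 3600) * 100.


Product = 6048 * 324 * 0.824 = 1614670.848
Base = 393 * 3600 = 1414800
TSS = 1614670.848 / 1414800 * 100 = 114.13

114.13 TSS


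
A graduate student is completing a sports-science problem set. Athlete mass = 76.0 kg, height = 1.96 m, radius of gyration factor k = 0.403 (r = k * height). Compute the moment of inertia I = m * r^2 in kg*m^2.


r = k * height = 0.403 * 1.96 = 0.78988 m
r^2 = 0.78988^2 = 0.62391
I = 76.0 * 0.62391 = 47.417 kg*m^2

47.417 kg*m^2


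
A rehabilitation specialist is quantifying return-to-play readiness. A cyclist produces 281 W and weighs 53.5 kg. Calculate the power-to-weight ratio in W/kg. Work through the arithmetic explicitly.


P/W = power / mass
= 281 / 53.5
= 5.252 W/kg

5.252 W/kg


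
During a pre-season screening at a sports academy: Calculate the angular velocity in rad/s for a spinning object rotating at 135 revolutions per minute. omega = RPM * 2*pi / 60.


omega = RPM * 2*pi / 60
= 135 * 6.28318531 / 60
= 14.137 rad/s

14.137 rad/s


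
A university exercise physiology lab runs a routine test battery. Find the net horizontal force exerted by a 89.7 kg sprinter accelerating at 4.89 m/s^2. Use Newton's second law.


Newton's second law: F = m * a
F = 89.7 * 4.89 = 438.63 N

438.63 N


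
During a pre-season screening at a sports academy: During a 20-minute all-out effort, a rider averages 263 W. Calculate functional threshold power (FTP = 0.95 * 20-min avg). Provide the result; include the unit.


FTP = 0.95 * 263
= 249.85 W

249.85 W


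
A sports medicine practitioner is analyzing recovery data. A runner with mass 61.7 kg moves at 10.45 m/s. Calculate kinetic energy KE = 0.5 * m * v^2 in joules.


v^2 = 10.45^2 = 109.2025
KE = 0.5 * 61.7 * 109.2025
= 3368.9 J

3368.9 J


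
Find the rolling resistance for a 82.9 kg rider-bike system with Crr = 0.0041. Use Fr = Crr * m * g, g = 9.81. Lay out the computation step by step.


m * g = 82.9 * 9.81 = 813.249 N
Fr = 0.0041 * 813.249 = 3.334 N

3.334 N


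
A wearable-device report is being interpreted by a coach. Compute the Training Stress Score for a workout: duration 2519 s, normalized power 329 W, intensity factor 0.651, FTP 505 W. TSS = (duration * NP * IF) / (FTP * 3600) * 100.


Product = 2519 * 329 * 0.651 = 539516.901
Base = 505 * 3600 = 1818000
TSS = 539516.901 / 1818000 * 100 = 29.68

29.68 TSS


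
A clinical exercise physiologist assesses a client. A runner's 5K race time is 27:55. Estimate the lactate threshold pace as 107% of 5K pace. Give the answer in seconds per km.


Total race time = 27*60 + 55 = 1675 seconds
5K pace = 1675 / 5 = 335.0 sec/km
LT pace = 335.0 * 1.07 = 358.45 sec/km

358.45 s/km


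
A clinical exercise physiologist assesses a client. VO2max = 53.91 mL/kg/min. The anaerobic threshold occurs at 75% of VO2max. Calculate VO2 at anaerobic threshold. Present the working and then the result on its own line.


AT fraction = 75 / 100 = 0.75
AT VO2 = 53.91 * 0.75
= 40.43 mL/kg/min

40.43 mL/kg/min


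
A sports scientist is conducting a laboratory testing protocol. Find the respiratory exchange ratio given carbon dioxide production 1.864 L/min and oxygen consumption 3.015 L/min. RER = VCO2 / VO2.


VCO2 = 1.864 L/min
VO2 = 3.015 L/min
RER = 1.864 / 3.015 = 0.6182

0.6182


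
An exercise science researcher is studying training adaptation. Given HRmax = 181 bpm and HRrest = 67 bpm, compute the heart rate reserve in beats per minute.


Heart rate reserve = maximum HR minus resting HR
HRR = 181 - 67 = 114 bpm

114 bpm


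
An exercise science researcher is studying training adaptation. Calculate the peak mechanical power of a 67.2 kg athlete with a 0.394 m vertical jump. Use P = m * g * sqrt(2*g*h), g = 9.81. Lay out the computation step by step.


First, sqrt(2gh) = sqrt(2 * 9.81 * 0.394)
= sqrt(7.73028) = 2.780338 m/s
Power = 67.2 * 9.81 * 2.780338 = 1832.89 W

1832.89 W


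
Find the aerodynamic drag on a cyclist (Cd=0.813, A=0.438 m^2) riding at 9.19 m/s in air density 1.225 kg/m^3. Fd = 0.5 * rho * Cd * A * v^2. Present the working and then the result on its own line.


Fd = 0.5 * 1.225 * 0.813 * 0.438 * 9.19^2
= 0.5 * 1.225 * 0.813 * 0.438 * 84.4561
= 18.421 N

18.421 N


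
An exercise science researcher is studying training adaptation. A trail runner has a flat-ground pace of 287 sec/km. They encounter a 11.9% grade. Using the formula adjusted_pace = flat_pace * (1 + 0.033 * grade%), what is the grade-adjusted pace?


Grade factor = 1 + 0.033 * 11.9 = 1.3927
Adjusted = 287 * 1.3927 = 399.7 sec/km

399.7 s/km


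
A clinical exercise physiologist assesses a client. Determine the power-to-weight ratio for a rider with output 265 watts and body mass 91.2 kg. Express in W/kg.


P/W = 265 / 91.2 = 2.906 W/kg

2.906 W/kg


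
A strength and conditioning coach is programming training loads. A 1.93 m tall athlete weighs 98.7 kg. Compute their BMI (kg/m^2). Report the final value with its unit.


height^2 = 3.7249 m^2
BMI = 98.7 / 3.7249 = 26.5 kg/m^2

26.5 kg/m^2


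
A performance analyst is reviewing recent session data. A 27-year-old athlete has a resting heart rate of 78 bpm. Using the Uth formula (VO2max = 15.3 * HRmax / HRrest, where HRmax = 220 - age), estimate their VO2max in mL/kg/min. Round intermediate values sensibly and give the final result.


HRmax = 220 - 27 = 193 bpm
Ratio = HRmax / HRrest = 193 / 78 = 2.4744
VO2max = 15.3 * 2.4744 = 37.86 mL/kg/min

37.86 mL/kg/min


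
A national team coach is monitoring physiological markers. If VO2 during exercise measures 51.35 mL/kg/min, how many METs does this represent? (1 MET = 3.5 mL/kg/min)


METs = VO2 / 3.5 = 51.35 / 3.5 = 14.67

14.67 METs


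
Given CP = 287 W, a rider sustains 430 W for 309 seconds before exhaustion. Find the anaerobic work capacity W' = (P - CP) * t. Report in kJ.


Excess power = 430 - 287 = 143 W
Work above CP = 143 * 309 = 44187 J
W' = 44.187 kJ

44.187 kJ


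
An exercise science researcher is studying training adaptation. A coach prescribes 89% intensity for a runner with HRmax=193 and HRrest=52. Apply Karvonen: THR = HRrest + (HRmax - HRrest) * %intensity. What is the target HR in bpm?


Heart rate reserve = 193 - 52 = 141
Intensity fraction = 89 / 100 = 0.89
THR = 52 + 141 * 0.89 = 177.49 bpm

177.49 bpm


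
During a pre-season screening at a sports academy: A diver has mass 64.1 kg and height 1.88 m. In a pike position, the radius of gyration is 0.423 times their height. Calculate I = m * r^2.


r = 0.423 * 1.88 = 0.79524 m
I = m * r^2 = 64.1 * 0.632407 = 40.537 kg*m^2

40.537 kg*m^2


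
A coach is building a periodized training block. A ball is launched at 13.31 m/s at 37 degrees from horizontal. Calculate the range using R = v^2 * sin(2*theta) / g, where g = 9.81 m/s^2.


sin(2 * 37) = sin(74) = 0.961262
v^2 = 13.31^2 = 177.1561
R = 177.1561 * 0.961262 / 9.81
= 17.359 m

17.359 m


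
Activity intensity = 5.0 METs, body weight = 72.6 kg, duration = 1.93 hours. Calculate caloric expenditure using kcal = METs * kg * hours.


kcal = 5.0 * 72.6 * 1.93
= 363.0 * 1.93
= 700.59 kcal

700.59 kcal


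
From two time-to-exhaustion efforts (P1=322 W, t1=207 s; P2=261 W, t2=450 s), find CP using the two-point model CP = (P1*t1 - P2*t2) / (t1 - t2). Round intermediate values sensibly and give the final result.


Work in trial 1 = 66654 J
Work in trial 2 = 117450 J
Delta work = -50796 J
Delta time = -243 s
CP = -50796 / -243 = 209.04 W

209.04 W


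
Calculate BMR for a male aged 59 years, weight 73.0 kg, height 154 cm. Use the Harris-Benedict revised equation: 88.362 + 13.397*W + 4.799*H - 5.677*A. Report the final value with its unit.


Substituting values:
W term = 13.397 * 73.0 = 977.981
H term = 4.799 * 154 = 739.046
A term = 5.677 * 59 = 334.943
BMR = 1470.45 kcal/day

1470.45 kcal/day


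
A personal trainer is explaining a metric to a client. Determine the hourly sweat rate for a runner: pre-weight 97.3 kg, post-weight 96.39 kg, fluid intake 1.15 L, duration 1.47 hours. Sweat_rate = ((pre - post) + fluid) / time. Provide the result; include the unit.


Mass lost = 97.3 - 96.39 = 0.91 kg
Add fluid consumed: 0.91 + 1.15 = 2.06 L total sweat
Sweat rate = 2.06 / 1.47 = 1.401 L/h

1.401 L/h


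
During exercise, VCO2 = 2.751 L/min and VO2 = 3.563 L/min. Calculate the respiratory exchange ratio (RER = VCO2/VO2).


RER = VCO2 / VO2
= 2.751 / 3.563
= 0.7721

0.7721


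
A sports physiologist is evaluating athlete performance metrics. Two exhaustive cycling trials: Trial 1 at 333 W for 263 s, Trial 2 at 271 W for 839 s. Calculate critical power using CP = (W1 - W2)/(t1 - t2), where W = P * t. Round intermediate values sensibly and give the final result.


W1 = 333 * 263 = 87579 J
W2 = 271 * 839 = 227369 J
CP = (87579 - 227369) / (263 - 839)
= -139790 / -576
= 242.69 W

242.69 W


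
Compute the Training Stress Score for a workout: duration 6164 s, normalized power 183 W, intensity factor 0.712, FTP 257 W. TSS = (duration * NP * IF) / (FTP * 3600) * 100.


Product = 6164 * 183 * 0.712 = 803144.544
Base = 257 * 3600 = 925200
TSS = 803144.544 / 925200 * 100 = 86.81

86.81 TSS


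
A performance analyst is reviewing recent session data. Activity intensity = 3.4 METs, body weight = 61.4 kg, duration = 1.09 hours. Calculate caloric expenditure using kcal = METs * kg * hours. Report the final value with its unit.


kcal = 3.4 * 61.4 * 1.09
= 208.76 * 1.09
= 227.55 kcal

227.55 kcal


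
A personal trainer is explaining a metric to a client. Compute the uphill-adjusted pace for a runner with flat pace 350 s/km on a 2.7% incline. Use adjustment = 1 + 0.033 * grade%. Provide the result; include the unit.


Adjustment factor = 1 + 0.033 * 2.7 = 1.0891
Grade-adjusted pace = 350 * 1.0891 = 381.19 s/km

381.19 s/km


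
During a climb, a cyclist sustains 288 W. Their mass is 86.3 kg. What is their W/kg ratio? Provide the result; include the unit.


Power-to-weight = 288 W / 86.3 kg
= 3.337 W/kg

3.337 W/kg


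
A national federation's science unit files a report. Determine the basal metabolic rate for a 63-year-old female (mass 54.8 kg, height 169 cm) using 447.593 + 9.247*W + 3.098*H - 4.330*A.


BMR = 447.593 + 9.247*54.8 + 3.098*169 - 4.330*63
= 1205.1 kcal/day

1205.1 kcal/day


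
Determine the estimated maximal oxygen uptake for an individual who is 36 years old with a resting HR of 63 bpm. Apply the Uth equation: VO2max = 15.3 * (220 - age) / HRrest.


HRmax = 220 - 36 = 184
VO2max = 15.3 * (184 / 63)
= 15.3 * 2.9206
= 44.69 mL/kg/min

44.69 mL/kg/min


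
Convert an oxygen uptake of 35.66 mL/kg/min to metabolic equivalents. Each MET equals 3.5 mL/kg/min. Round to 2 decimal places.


One MET = 3.5 mL/kg/min
Number of METs = 35.66 / 3.5
= 10.19 METs

10.19 METs


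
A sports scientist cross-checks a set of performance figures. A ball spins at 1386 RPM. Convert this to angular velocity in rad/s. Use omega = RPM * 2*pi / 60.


omega = 1386 * 2 * pi / 60
= 1386 * 6.28318531 / 60
= 8708.495 / 60
= 145.142 rad/s

145.142 rad/s


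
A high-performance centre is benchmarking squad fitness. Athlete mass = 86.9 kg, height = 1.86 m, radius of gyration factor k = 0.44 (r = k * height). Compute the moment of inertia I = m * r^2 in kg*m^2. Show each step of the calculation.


r = k * height = 0.44 * 1.86 = 0.8184 m
r^2 = 0.8184^2 = 0.669779
I = 86.9 * 0.669779 = 58.204 kg*m^2

58.204 kg*m^2


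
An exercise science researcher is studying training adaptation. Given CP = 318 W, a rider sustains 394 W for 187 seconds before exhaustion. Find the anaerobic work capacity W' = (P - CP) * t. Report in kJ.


Excess power = 394 - 318 = 76 W
Work above CP = 76 * 187 = 14212 J
W' = 14.212 kJ

14.212 kJ


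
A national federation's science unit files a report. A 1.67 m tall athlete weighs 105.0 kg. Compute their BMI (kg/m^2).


height^2 = 2.7889 m^2
BMI = 105.0 / 2.7889 = 37.65 kg/m^2

37.65 kg/m^2


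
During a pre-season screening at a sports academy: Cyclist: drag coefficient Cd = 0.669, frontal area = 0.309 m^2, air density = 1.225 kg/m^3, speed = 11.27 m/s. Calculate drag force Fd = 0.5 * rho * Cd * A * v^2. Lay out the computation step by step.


v^2 = 11.27^2 = 127.0129
Fd = 0.5 * 1.225 * 0.669 * 0.309 * 127.0129
= 16.082 N

16.082 N


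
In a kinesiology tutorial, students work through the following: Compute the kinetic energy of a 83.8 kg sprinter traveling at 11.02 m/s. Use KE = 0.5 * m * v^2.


Velocity squared = 121.4404
KE = 0.5 * 83.8 * 121.4404 = 5088.35 J

5088.35 J


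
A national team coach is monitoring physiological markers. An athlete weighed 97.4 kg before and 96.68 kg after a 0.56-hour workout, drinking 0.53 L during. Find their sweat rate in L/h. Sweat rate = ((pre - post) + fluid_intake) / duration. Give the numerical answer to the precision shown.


Body mass change = 0.72 kg
Total sweat loss = 0.72 + 0.53 = 1.25 L
Rate = 1.25 / 0.56 = 2.232 L/h

2.232 L/h


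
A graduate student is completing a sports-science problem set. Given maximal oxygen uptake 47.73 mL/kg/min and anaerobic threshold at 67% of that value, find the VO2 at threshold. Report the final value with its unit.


Percentage as decimal = 0.67
VO2 at AT = 47.73 * 0.67 = 31.98 mL/kg/min

31.98 mL/kg/min


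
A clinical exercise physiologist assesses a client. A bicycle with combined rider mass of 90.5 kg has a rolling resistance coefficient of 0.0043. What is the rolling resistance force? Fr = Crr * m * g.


Fr = 0.0043 * 90.5 * 9.81
= 0.38915 * 9.81
= 3.818 N

3.818 N


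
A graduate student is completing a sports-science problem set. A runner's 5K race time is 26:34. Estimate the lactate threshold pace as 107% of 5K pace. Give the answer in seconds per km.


Total race time = 26*60 + 34 = 1594 seconds
5K pace = 1594 / 5 = 318.8 sec/km
LT pace = 318.8 * 1.07 = 341.12 sec/km

341.12 s/km


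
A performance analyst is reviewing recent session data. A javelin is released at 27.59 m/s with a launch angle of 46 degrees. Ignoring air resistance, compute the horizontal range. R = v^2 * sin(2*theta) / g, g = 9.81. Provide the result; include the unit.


Launch speed squared = 761.2081
sin(2 * 46 deg) = 0.999391
Range = 761.2081 * 0.999391 / 9.81
= 77.548 m

77.548 m


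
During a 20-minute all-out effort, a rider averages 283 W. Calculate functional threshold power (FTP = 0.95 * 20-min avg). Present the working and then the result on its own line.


FTP = 0.95 * 283
= 268.85 W

268.85 W


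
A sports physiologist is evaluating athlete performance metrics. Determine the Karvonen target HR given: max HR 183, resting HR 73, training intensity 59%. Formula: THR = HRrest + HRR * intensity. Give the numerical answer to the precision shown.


HRR = HRmax - HRrest = 183 - 73 = 110
THR = 73 + 110 * 0.59
= 137.9 bpm

137.9 bpm


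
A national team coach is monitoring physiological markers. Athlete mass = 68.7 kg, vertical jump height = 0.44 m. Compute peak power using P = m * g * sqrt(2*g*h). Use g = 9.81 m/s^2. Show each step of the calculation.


sqrt(2 * 9.81 * 0.44) = sqrt(8.6328) = 2.938163 m/s
P = 68.7 * 9.81 * 2.938163
= 1980.17 W

1980.17 W


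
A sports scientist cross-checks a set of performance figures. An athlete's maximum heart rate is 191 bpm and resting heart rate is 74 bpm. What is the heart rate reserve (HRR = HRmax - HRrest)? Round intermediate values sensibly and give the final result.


HRR = HRmax - HRrest
= 191 - 74
= 117 bpm

117 bpm


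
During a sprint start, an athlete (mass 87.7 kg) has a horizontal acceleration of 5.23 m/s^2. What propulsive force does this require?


Propulsive force = mass * acceleration
= 87.7 kg * 5.23 m/s^2
= 458.67 N

458.67 N


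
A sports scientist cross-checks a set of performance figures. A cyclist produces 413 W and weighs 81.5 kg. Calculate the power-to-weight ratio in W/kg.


P/W = power / mass
= 413 / 81.5
= 5.067 W/kg

5.067 W/kg


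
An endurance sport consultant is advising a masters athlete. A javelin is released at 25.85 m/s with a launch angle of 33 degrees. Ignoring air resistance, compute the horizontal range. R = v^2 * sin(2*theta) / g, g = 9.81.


Launch speed squared = 668.2225
sin(2 * 33 deg) = 0.913545
Range = 668.2225 * 0.913545 / 9.81
= 62.227 m

62.227 m


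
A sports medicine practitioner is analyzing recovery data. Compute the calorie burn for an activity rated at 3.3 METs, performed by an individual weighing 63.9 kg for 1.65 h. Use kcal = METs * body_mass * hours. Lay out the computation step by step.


Product of METs and mass = 3.3 * 63.9 = 210.87
Total kcal = 210.87 * 1.65 = 347.94 kcal

347.94 kcal


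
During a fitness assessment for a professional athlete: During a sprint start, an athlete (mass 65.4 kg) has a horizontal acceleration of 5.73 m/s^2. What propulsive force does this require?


Propulsive force = mass * acceleration
= 65.4 kg * 5.73 m/s^2
= 374.74 N

374.74 N


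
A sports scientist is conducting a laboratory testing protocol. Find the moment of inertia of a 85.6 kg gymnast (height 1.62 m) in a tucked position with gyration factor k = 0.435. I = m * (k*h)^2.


Radius of gyration = 0.435 * 1.62 = 0.7047 m
I = 85.6 * 0.7047^2
= 85.6 * 0.496602
= 42.509 kg*m^2

42.509 kg*m^2


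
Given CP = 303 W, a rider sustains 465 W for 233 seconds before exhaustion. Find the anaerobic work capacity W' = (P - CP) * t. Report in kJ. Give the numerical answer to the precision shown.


Excess power = 465 - 303 = 162 W
Work above CP = 162 * 233 = 37746 J
W' = 37.746 kJ

37.746 kJ


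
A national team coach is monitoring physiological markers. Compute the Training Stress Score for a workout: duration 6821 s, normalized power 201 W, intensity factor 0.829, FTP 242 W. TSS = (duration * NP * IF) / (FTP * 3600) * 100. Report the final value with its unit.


Product = 6821 * 201 * 0.829 = 1136576.409
Base = 242 * 3600 = 871200
TSS = 1136576.409 / 871200 * 100 = 130.46

130.46 TSS


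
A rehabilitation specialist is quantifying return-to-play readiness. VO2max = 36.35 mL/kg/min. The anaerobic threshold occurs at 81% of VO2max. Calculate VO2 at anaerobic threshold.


AT fraction = 81 / 100 = 0.81
AT VO2 = 36.35 * 0.81
= 29.44 mL/kg/min

29.44 mL/kg/min


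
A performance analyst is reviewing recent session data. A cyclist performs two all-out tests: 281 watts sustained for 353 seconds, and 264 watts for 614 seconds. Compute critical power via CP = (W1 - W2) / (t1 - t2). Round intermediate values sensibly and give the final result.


W1 = P1 * t1 = 281 * 353 = 99193 J
W2 = P2 * t2 = 264 * 614 = 162096 J
CP = (99193 - 162096) / (353 - 614)
= 241.01 W

241.01 W


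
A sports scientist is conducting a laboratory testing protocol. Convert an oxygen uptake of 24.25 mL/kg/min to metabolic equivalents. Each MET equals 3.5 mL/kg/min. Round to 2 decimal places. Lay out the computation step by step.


One MET = 3.5 mL/kg/min
Number of METs = 24.25 / 3.5
= 6.93 METs

6.93 METs


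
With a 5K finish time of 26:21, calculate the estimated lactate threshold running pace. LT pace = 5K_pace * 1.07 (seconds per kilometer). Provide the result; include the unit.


Race duration = 1581 s for 5 km
Average pace = 1581 / 5 = 316.2 s/km
LT pace = 316.2 * 1.07
= 338.33 s/km

338.33 s/km


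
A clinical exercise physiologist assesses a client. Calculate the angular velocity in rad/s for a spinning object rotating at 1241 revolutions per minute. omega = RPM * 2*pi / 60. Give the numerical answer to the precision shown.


omega = RPM * 2*pi / 60
= 1241 * 6.28318531 / 60
= 129.957 rad/s

129.957 rad/s


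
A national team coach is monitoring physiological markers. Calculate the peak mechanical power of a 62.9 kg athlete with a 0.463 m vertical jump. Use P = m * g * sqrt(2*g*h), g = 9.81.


First, sqrt(2gh) = sqrt(2 * 9.81 * 0.463)
= sqrt(9.08406) = 3.013977 m/s
Power = 62.9 * 9.81 * 3.013977 = 1859.77 W

1859.77 W


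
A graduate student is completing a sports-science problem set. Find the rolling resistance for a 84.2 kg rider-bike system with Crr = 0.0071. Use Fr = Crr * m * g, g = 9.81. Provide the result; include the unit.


m * g = 84.2 * 9.81 = 826.002 N
Fr = 0.0071 * 826.002 = 5.865 N

5.865 N


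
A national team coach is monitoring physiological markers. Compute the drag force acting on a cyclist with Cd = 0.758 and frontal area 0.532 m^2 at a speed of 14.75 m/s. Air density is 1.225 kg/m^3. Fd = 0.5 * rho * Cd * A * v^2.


Step 1: v^2 = 217.5625
Step 2: Fd = 0.5 * 1.225 * 0.758 * 0.532 * 217.5625
= 53.737 N

53.737 N


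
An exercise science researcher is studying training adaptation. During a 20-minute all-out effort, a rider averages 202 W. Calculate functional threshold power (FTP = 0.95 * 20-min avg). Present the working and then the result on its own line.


FTP = 0.95 * 202
= 191.9 W

191.9 W


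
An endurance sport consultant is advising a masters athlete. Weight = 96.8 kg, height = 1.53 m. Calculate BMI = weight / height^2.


height^2 = 1.53^2 = 2.3409
BMI = 96.8 / 2.3409 = 41.35 kg/m^2

41.35 kg/m^2
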